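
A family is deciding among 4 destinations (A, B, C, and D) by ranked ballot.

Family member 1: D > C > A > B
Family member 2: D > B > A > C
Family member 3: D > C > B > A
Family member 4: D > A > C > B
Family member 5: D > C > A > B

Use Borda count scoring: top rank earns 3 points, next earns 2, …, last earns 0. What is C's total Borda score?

7

Borda scores:
  A: 1 + 1 + 0 + 2 + 1 = 5
  B: 0 + 2 + 1 + 0 + 0 = 3
  C: 2 + 0 + 2 + 1 + 2 = 7
  D: 3 + 3 + 3 + 3 + 3 = 15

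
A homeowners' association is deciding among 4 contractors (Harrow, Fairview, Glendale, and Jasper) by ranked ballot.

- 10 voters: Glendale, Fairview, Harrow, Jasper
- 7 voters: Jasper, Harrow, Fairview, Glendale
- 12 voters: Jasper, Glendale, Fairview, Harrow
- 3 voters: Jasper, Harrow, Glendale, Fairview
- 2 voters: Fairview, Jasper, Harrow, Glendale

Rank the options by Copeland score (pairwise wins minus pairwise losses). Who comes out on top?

Pairwise results:
  Harrow vs Fairview: Fairview wins 24–10.
  Harrow vs Glendale: Glendale wins 22–12.
  Harrow vs Jasper: Jasper wins 24–10.
  Fairview vs Glendale: Glendale wins 25–9.
  Fairview vs Jasper: Jasper wins 22–12.
  Glendale vs Jasper: Jasper wins 24–10.
Copeland scores (wins − losses):
  Harrow: 0 − 3 = -3
  Fairview: 1 − 2 = -1
  Glendale: 2 − 1 = 1
  Jasper: 3 − 0 = 3
Jasper has the best Copeland score.

Jasper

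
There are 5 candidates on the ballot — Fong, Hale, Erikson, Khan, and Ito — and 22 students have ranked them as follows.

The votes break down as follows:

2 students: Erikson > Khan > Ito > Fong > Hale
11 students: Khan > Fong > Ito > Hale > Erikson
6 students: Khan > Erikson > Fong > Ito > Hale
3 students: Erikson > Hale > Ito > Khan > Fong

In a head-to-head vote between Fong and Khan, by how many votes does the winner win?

Ballots ranking Fong above Khan: 0.
Ballots ranking Khan above Fong: 2+11+6+3 = 22.
Khan wins 22–0, a margin of 22.

22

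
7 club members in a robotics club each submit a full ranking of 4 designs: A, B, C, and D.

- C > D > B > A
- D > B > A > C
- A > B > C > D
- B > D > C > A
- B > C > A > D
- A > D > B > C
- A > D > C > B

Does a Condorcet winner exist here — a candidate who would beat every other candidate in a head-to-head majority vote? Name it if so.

There is no Condorcet winner

Head-to-head results (7 voters total):
A vs B: B wins 4–3.
A vs C: A wins 4–3.
A vs D: A wins 4–3.
B vs C: B wins 5–2.
B vs D: D wins 4–3.
C vs D: D wins 4–3.
No candidate beats all others: A beats D beats B beats A, a majority cycle.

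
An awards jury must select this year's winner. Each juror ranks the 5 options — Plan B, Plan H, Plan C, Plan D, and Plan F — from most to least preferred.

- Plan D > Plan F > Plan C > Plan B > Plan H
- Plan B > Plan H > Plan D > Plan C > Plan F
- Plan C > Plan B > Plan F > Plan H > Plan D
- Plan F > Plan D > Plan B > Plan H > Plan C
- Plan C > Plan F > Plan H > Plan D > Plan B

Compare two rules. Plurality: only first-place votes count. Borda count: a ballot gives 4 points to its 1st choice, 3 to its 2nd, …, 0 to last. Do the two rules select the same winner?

Plurality first-place counts: Plan B 1, Plan H 0, Plan C 2, Plan D 1, Plan F 1 → Plan C.
Borda totals: Plan B 10, Plan H 7, Plan C 11, Plan D 10, Plan F 12 → Plan F.
The two rules disagree: plurality picks Plan C, Borda picks Plan F.

No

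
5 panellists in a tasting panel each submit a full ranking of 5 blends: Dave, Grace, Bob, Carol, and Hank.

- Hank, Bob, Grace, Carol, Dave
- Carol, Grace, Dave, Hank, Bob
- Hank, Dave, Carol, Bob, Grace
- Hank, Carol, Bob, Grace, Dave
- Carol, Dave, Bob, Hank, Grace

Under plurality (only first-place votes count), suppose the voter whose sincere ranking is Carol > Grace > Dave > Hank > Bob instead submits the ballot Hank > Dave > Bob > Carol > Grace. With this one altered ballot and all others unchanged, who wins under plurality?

First-place totals with the altered ballot: Dave 0, Grace 0, Bob 0, Carol 1, Hank 4.
The winner is unchanged: still Hank.

Hank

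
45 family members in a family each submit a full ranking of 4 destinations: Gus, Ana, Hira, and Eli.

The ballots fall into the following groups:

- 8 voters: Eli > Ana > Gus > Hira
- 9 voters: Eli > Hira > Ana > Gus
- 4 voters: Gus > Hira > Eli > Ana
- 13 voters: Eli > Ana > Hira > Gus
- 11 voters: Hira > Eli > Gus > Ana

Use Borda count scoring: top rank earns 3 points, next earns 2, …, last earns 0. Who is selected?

Eli

Borda scores:
  Gus: 8·1 + 9·0 + 4·3 + 13·0 + 11·1 = 31
  Ana: 8·2 + 9·1 + 4·0 + 13·2 + 11·0 = 51
  Hira: 8·0 + 9·2 + 4·2 + 13·1 + 11·3 = 72
  Eli: 8·3 + 9·3 + 4·1 + 13·3 + 11·2 = 116
Eli has the highest total.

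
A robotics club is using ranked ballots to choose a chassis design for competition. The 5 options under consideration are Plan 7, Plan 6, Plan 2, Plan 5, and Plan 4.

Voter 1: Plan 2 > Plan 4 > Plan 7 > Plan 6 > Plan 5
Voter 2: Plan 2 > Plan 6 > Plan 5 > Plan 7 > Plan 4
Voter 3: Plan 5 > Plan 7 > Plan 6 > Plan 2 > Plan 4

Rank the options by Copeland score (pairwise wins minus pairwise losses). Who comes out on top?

Plan 2

Pairwise results:
  Plan 7 vs Plan 6: Plan 7 wins 2–1.
  Plan 7 vs Plan 2: Plan 2 wins 2–1.
  Plan 7 vs Plan 5: Plan 5 wins 2–1.
  Plan 7 vs Plan 4: Plan 7 wins 2–1.
  Plan 6 vs Plan 2: Plan 2 wins 2–1.
  Plan 6 vs Plan 5: Plan 6 wins 2–1.
  Plan 6 vs Plan 4: Plan 6 wins 2–1.
  Plan 2 vs Plan 5: Plan 2 wins 2–1.
  Plan 2 vs Plan 4: Plan 2 wins 3–0.
  Plan 5 vs Plan 4: Plan 5 wins 2–1.
Copeland scores (wins − losses):
  Plan 7: 2 − 2 = 0
  Plan 6: 2 − 2 = 0
  Plan 2: 4 − 0 = 4
  Plan 5: 2 − 2 = 0
  Plan 4: 0 − 4 = -4
Plan 2 has the best Copeland score.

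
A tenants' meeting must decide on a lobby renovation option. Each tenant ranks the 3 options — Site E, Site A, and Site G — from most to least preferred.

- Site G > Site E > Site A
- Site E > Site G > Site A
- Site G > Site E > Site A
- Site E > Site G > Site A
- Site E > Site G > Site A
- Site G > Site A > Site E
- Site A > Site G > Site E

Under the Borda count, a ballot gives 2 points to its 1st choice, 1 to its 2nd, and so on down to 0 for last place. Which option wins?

Borda scores:
  Site E: 1 + 2 + 1 + 2 + 2 + 0 + 0 = 8
  Site A: 0 + 0 + 0 + 0 + 0 + 1 + 2 = 3
  Site G: 2 + 1 + 2 + 1 + 1 + 2 + 1 = 10
Site G has the highest total.

Site G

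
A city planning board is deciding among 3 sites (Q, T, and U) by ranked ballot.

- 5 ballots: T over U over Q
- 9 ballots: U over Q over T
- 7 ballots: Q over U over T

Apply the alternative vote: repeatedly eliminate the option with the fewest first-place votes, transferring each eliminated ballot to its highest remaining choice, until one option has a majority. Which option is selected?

Round 1: U 9, Q 7, T 5. T has the fewest and is eliminated.
Round 2: U 14, Q 7. U has a majority.

U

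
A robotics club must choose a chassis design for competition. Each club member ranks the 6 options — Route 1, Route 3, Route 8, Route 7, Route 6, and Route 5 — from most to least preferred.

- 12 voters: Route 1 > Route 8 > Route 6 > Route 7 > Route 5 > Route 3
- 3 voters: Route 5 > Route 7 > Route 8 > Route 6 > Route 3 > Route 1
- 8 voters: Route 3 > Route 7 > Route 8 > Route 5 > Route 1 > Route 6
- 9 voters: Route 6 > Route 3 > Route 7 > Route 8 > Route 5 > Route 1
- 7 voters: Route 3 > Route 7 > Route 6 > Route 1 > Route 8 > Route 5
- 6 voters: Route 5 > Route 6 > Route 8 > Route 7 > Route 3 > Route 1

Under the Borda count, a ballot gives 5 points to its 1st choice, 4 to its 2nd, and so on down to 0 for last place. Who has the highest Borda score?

Borda scores:
  Route 1: 12·5 + 3·0 + 8·1 + 9·0 + 7·2 + 6·0 = 82
  Route 3: 12·0 + 3·1 + 8·5 + 9·4 + 7·5 + 6·1 = 120
  Route 8: 12·4 + 3·3 + 8·3 + 9·2 + 7·1 + 6·3 = 124
  Route 7: 12·2 + 3·4 + 8·4 + 9·3 + 7·4 + 6·2 = 135
  Route 6: 12·3 + 3·2 + 8·0 + 9·5 + 7·3 + 6·4 = 132
  Route 5: 12·1 + 3·5 + 8·2 + 9·1 + 7·0 + 6·5 = 82
Route 7 has the highest total.

Route 7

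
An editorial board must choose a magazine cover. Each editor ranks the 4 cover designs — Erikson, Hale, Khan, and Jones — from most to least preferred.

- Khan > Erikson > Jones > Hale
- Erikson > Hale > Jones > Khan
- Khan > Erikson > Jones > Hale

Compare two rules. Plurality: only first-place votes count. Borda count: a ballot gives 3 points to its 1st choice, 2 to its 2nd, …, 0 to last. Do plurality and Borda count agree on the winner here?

Plurality first-place counts: Erikson 1, Hale 0, Khan 2, Jones 0 → Khan.
Borda totals: Erikson 7, Hale 2, Khan 6, Jones 3 → Erikson.
The two rules disagree: plurality picks Khan, Borda picks Erikson.

No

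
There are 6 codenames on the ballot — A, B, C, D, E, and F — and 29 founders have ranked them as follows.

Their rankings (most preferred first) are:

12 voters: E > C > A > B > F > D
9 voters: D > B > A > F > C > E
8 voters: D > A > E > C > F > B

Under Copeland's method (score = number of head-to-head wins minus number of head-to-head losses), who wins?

Pairwise results:
  A vs B: A wins 20–9.
  A vs C: A wins 17–12.
  A vs D: D wins 17–12.
  A vs E: A wins 17–12.
  A vs F: A wins 29–0.
  B vs C: C wins 20–9.
  B vs D: D wins 17–12.
  B vs E: E wins 20–9.
  B vs F: B wins 21–8.
  C vs D: D wins 17–12.
  C vs E: E wins 20–9.
  C vs F: C wins 20–9.
  D vs E: D wins 17–12.
  D vs F: D wins 17–12.
  E vs F: E wins 20–9.
Copeland scores (wins − losses):
  A: 4 − 1 = 3
  B: 1 − 4 = -3
  C: 2 − 3 = -1
  D: 5 − 0 = 5
  E: 3 − 2 = 1
  F: 0 − 5 = -5
D has the best Copeland score.

D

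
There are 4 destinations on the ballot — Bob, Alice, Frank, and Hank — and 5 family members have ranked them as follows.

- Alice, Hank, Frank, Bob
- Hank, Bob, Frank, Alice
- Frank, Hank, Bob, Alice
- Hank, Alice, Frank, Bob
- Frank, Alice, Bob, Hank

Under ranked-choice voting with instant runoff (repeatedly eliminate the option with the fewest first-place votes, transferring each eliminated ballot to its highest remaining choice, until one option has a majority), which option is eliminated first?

Round 1: Frank 2, Hank 2, Alice 1, Bob 0. Bob has the fewest and is eliminated.
Round 2: Frank 2, Hank 2, Alice 1. Alice has the fewest and is eliminated.
Round 3: Hank 3, Frank 2. Hank has a majority.

Bob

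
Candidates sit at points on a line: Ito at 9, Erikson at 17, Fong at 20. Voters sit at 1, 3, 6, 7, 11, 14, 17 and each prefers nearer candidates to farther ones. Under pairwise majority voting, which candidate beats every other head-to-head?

With single-peaked preferences on a line, the Condorcet winner is the candidate closest to the median voter.
The median voter (position 7) is closest to Ito at 9.
Check: Ito vs Fong — voters closer to Ito: 6 of 7.

Ito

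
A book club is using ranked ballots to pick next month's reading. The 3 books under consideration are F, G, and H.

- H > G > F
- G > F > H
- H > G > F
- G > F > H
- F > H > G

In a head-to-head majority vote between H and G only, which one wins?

H

Ballots ranking H above G: 3.
Ballots ranking G above H: 2.
H wins the head-to-head, 3–2.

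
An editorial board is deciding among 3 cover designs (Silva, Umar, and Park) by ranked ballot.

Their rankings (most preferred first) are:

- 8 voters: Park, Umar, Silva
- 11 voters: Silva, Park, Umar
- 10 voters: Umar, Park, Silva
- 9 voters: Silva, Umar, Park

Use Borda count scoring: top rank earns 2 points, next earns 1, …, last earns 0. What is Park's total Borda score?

Borda scores:
  Silva: 8·0 + 11·2 + 10·0 + 9·2 = 40
  Umar: 8·1 + 11·0 + 10·2 + 9·1 = 37
  Park: 8·2 + 11·1 + 10·1 + 9·0 = 37

37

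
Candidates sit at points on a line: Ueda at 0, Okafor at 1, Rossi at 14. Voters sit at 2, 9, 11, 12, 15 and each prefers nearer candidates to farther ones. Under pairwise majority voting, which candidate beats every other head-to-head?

Rossi

With single-peaked preferences on a line, the Condorcet winner is the candidate closest to the median voter.
The median voter (position 11) is closest to Rossi at 14.
Check: Rossi vs Ueda — voters closer to Rossi: 4 of 5.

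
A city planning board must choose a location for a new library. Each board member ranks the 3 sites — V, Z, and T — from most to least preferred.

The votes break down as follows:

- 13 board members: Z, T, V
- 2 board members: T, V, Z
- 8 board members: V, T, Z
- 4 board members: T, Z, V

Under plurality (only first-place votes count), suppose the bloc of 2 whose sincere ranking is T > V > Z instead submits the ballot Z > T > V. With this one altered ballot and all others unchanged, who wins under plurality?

Z

First-place totals with the altered ballot: V 8, Z 15, T 4.
The winner is unchanged: still Z.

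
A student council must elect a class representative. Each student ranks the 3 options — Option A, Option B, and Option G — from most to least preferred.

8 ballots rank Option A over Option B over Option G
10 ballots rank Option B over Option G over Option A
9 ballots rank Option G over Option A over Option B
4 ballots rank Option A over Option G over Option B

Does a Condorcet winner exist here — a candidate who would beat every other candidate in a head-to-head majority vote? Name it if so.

Head-to-head results (31 voters total):
Option A vs Option B: Option A wins 21–10.
Option A vs Option G: Option G wins 19–12.
Option B vs Option G: Option B wins 18–13.
No candidate beats all others: Option A beats Option B beats Option G beats Option A, a majority cycle.

No Condorcet winner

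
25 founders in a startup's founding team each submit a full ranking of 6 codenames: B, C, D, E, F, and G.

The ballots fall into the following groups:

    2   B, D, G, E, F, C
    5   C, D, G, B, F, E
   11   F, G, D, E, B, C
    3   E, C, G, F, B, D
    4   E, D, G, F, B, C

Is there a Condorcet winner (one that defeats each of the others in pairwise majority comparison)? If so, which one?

G

Head-to-head results (25 voters total):
B vs C: B wins 17–8.
B vs D: D wins 20–5.
B vs E: E wins 18–7.
B vs F: F wins 18–7.
B vs G: G wins 23–2.
C vs D: D wins 17–8.
C vs E: E wins 20–5.
C vs F: F wins 17–8.
C vs G: G wins 17–8.
D vs E: D wins 18–7.
D vs F: F wins 14–11.
D vs G: G wins 14–11.
E vs F: F wins 16–9.
E vs G: G wins 18–7.
F vs G: G wins 14–11.
G beats each rival — B (23–2), C (17–8), D (14–11), E (18–7), F (14–11) — so G is the Condorcet winner.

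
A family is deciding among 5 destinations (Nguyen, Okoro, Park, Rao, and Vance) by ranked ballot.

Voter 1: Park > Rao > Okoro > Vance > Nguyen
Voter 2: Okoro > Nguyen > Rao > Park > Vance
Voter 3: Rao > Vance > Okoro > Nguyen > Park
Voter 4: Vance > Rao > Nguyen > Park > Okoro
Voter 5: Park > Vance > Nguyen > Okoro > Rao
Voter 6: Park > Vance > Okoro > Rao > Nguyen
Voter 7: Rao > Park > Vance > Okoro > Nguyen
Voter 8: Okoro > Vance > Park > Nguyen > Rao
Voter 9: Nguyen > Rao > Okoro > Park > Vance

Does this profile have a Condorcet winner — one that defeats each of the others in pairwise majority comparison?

Head-to-head results (9 voters total):
Nguyen vs Okoro: Okoro wins 6–3.
Nguyen vs Park: Park wins 5–4.
Nguyen vs Rao: Rao wins 5–4.
Nguyen vs Vance: Vance wins 7–2.
Okoro vs Park: Park wins 5–4.
Okoro vs Rao: Rao wins 5–4.
Okoro vs Vance: Vance wins 5–4.
Park vs Rao: Rao wins 5–4.
Park vs Vance: Park wins 6–3.
Rao vs Vance: Rao wins 5–4.
Rao beats each rival — Nguyen (5–4), Okoro (5–4), Park (5–4), Vance (5–4) — so Rao is the Condorcet winner.

Yes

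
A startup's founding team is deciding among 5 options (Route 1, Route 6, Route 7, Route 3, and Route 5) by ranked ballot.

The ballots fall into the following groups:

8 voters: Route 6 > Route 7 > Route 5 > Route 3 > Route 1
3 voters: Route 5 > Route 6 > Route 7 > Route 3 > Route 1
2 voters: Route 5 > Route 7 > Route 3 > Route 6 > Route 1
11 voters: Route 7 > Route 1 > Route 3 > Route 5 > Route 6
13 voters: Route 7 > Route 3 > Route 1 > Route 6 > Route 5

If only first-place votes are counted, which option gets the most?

Route 7

First-place vote totals:
  Route 1: 0
  Route 6: 8
  Route 7: 24
  Route 3: 0
  Route 5: 5
Route 7 has the most first-place votes.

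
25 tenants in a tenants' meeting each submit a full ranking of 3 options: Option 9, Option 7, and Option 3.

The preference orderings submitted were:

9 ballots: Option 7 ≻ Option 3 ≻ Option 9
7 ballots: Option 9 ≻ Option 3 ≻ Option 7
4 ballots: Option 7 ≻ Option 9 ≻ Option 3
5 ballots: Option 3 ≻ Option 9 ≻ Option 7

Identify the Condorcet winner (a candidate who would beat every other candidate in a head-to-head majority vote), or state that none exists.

Option 7

Head-to-head results (25 voters total):
Option 9 vs Option 7: Option 7 wins 13–12.
Option 9 vs Option 3: Option 3 wins 14–11.
Option 7 vs Option 3: Option 7 wins 13–12.
Option 7 beats each rival — Option 9 (13–12), Option 3 (13–12) — so Option 7 is the Condorcet winner.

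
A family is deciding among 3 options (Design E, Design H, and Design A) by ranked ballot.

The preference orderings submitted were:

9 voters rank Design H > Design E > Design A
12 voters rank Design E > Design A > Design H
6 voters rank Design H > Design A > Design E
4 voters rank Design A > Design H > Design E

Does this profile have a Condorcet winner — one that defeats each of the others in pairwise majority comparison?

No

Head-to-head results (31 voters total):
Design E vs Design H: Design H wins 19–12.
Design E vs Design A: Design E wins 21–10.
Design H vs Design A: Design A wins 16–15.
No candidate beats all others: Design E beats Design A beats Design H beats Design E, a majority cycle.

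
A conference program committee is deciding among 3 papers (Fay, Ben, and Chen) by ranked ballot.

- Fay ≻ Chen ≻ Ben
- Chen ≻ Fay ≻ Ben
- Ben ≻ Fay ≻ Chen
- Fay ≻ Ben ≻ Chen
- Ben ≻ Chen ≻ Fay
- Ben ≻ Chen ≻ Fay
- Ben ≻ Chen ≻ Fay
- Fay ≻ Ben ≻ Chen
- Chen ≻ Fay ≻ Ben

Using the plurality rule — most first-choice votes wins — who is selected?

Ben

First-place vote totals:
  Fay: 3
  Ben: 4
  Chen: 2
Ben has the most first-place votes.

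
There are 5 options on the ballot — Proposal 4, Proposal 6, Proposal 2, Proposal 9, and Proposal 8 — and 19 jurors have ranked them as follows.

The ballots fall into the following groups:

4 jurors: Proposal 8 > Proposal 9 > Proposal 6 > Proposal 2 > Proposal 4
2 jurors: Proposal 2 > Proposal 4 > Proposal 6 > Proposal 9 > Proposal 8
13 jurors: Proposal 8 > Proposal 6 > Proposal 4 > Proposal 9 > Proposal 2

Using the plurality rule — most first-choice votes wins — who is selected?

First-place vote totals:
  Proposal 4: 0
  Proposal 6: 0
  Proposal 2: 2
  Proposal 9: 0
  Proposal 8: 17
Proposal 8 has the most first-place votes.

Proposal 8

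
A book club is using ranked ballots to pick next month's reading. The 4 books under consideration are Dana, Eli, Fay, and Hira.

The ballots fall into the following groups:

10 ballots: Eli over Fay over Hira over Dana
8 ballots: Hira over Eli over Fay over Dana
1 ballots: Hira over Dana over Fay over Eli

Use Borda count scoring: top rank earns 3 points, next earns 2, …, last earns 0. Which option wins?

Eli

Borda scores:
  Dana: 10·0 + 8·0 + 2 = 2
  Eli: 10·3 + 8·2 + 0 = 46
  Fay: 10·2 + 8·1 + 1 = 29
  Hira: 10·1 + 8·3 + 3 = 37
Eli has the highest total.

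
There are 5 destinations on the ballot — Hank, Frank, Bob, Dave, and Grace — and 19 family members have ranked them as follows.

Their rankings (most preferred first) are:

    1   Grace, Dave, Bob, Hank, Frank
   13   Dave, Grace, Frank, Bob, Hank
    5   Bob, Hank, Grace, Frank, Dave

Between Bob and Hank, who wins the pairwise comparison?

Ballots ranking Bob above Hank: 1+13+5 = 19.
Ballots ranking Hank above Bob: 0.
Bob wins the head-to-head, 19–0.

Bob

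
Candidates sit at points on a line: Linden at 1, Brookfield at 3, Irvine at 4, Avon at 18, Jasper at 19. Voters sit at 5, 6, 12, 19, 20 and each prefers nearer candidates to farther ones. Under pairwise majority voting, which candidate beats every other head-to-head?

With single-peaked preferences on a line, the Condorcet winner is the candidate closest to the median voter.
The median voter (position 12) is closest to Avon at 18.
Check: Avon vs Brookfield — voters closer to Avon: 3 of 5.

Avon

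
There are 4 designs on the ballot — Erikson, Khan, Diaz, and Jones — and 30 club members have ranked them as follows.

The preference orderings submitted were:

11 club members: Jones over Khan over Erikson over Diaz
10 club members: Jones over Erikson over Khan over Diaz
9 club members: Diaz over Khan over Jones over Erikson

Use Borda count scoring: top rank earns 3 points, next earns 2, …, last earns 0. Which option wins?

Borda scores:
  Erikson: 11·1 + 10·2 + 9·0 = 31
  Khan: 11·2 + 10·1 + 9·2 = 50
  Diaz: 11·0 + 10·0 + 9·3 = 27
  Jones: 11·3 + 10·3 + 9·1 = 72
Jones has the highest total.

Jones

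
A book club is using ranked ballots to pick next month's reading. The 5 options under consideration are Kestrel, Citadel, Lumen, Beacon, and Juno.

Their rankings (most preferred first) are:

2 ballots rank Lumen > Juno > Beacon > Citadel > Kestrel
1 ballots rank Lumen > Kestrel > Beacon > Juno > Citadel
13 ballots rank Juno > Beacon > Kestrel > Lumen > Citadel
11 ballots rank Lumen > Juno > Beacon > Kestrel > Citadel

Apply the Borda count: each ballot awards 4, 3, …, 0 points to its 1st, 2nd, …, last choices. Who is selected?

Borda scores:
  Kestrel: 2·0 + 3 + 13·2 + 11·1 = 40
  Citadel: 2·1 + 0 + 13·0 + 11·0 = 2
  Lumen: 2·4 + 4 + 13·1 + 11·4 = 69
  Beacon: 2·2 + 2 + 13·3 + 11·2 = 67
  Juno: 2·3 + 1 + 13·4 + 11·3 = 92
Juno has the highest total.

Juno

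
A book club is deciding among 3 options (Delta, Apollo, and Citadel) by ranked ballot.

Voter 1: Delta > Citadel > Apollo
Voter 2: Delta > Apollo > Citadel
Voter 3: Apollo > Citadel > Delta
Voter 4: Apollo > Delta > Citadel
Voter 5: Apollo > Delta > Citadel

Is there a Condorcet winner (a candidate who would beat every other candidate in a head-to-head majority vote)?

Yes

Head-to-head results (5 voters total):
Delta vs Apollo: Apollo wins 3–2.
Delta vs Citadel: Delta wins 4–1.
Apollo vs Citadel: Apollo wins 4–1.
Apollo beats each rival — Delta (3–2), Citadel (4–1) — so Apollo is the Condorcet winner.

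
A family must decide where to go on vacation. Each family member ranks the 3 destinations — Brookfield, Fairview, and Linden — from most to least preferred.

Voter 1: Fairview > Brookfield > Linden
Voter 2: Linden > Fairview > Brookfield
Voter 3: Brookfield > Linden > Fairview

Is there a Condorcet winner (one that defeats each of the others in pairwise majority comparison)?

Head-to-head results (3 voters total):
Brookfield vs Fairview: Fairview wins 2–1.
Brookfield vs Linden: Brookfield wins 2–1.
Fairview vs Linden: Linden wins 2–1.
No candidate beats all others: Brookfield beats Linden beats Fairview beats Brookfield, a majority cycle.

No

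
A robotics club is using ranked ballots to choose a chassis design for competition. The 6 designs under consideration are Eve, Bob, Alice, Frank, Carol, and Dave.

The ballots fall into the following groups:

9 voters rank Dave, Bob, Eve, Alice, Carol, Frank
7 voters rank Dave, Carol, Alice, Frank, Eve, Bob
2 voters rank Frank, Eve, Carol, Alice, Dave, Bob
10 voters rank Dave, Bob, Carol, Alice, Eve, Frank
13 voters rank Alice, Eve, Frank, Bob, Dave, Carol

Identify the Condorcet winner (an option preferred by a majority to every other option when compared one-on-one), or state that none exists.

Dave

Head-to-head results (41 voters total):
Eve vs Bob: Eve wins 22–19.
Eve vs Alice: Alice wins 30–11.
Eve vs Frank: Eve wins 32–9.
Eve vs Carol: Eve wins 24–17.
Eve vs Dave: Dave wins 26–15.
Bob vs Alice: Alice wins 22–19.
Bob vs Frank: Frank wins 22–19.
Bob vs Carol: Bob wins 32–9.
Bob vs Dave: Dave wins 28–13.
Alice vs Frank: Alice wins 39–2.
Alice vs Carol: Alice wins 22–19.
Alice vs Dave: Dave wins 26–15.
Frank vs Carol: Carol wins 26–15.
Frank vs Dave: Dave wins 26–15.
Carol vs Dave: Dave wins 39–2.
Dave beats each rival — Eve (26–15), Bob (28–13), Alice (26–15), Frank (26–15), Carol (39–2) — so Dave is the Condorcet winner.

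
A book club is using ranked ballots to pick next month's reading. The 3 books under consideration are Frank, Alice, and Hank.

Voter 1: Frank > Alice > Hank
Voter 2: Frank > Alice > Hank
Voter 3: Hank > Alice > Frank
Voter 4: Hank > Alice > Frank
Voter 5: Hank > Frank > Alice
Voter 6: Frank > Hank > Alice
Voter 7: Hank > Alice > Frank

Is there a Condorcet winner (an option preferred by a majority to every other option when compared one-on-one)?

Head-to-head results (7 voters total):
Frank vs Alice: Frank wins 4–3.
Frank vs Hank: Hank wins 4–3.
Alice vs Hank: Hank wins 5–2.
Hank beats each rival — Frank (4–3), Alice (5–2) — so Hank is the Condorcet winner.

Yes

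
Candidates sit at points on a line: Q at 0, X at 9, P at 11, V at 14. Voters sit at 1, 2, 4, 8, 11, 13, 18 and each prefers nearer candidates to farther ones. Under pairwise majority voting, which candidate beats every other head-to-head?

X

With single-peaked preferences on a line, the Condorcet winner is the candidate closest to the median voter.
The median voter (position 8) is closest to X at 9.
Check: X vs Q — voters closer to X: 4 of 7.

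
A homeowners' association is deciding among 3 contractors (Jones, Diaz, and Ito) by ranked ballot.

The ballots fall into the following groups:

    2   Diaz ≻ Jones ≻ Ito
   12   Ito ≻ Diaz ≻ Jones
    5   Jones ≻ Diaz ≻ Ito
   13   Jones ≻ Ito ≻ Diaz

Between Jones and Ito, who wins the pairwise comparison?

Jones

Ballots ranking Jones above Ito: 2+5+13 = 20.
Ballots ranking Ito above Jones: 12.
Jones wins the head-to-head, 20–12.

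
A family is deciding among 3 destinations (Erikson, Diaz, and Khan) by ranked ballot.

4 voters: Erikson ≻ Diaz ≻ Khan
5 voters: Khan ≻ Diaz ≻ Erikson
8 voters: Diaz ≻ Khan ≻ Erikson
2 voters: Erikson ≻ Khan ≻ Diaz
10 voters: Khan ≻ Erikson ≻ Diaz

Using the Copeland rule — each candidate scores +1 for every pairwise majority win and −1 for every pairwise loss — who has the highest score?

Pairwise results:
  Erikson vs Diaz: Erikson wins 16–13.
  Erikson vs Khan: Khan wins 23–6.
  Diaz vs Khan: Khan wins 17–12.
Copeland scores (wins − losses):
  Erikson: 1 − 1 = 0
  Diaz: 0 − 2 = -2
  Khan: 2 − 0 = 2
Khan has the best Copeland score.

Khan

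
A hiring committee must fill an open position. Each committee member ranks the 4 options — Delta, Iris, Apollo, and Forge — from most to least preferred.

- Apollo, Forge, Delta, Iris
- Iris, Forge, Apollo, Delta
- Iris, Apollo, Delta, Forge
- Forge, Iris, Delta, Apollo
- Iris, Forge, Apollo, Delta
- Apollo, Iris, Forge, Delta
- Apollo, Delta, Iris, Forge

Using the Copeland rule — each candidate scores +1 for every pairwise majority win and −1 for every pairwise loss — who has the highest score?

Pairwise results:
  Delta vs Iris: Iris wins 5–2.
  Delta vs Apollo: Apollo wins 6–1.
  Delta vs Forge: Forge wins 5–2.
  Iris vs Apollo: Iris wins 4–3.
  Iris vs Forge: Iris wins 5–2.
  Apollo vs Forge: Apollo wins 4–3.
Copeland scores (wins − losses):
  Delta: 0 − 3 = -3
  Iris: 3 − 0 = 3
  Apollo: 2 − 1 = 1
  Forge: 1 − 2 = -1
Iris has the best Copeland score.

Iris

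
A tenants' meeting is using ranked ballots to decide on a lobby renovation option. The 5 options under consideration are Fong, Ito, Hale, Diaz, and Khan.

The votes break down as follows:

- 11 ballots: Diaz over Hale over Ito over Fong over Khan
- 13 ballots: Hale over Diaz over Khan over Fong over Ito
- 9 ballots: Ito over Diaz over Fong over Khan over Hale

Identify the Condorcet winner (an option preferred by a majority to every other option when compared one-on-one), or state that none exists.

Head-to-head results (33 voters total):
Fong vs Ito: Ito wins 20–13.
Fong vs Hale: Hale wins 24–9.
Fong vs Diaz: Diaz wins 33–0.
Fong vs Khan: Fong wins 20–13.
Ito vs Hale: Hale wins 24–9.
Ito vs Diaz: Diaz wins 24–9.
Ito vs Khan: Ito wins 20–13.
Hale vs Diaz: Diaz wins 20–13.
Hale vs Khan: Hale wins 24–9.
Diaz vs Khan: Diaz wins 33–0.
Diaz beats each rival — Fong (33–0), Ito (24–9), Hale (20–13), Khan (33–0) — so Diaz is the Condorcet winner.

Diaz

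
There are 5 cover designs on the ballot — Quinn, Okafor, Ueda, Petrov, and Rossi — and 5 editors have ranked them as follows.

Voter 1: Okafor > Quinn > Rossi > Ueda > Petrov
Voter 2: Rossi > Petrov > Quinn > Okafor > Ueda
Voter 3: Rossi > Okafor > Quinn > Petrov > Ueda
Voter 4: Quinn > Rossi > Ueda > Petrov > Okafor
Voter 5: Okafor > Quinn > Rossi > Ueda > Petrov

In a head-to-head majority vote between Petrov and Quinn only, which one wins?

Ballots ranking Petrov above Quinn: 1.
Ballots ranking Quinn above Petrov: 4.
Quinn wins the head-to-head, 4–1.

Quinn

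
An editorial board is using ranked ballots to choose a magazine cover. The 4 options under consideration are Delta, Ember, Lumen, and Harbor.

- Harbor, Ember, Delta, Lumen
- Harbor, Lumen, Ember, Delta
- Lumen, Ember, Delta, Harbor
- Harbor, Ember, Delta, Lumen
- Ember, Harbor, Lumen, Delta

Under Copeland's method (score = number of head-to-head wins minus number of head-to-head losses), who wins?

Harbor

Pairwise results:
  Delta vs Ember: Ember wins 5–0.
  Delta vs Lumen: Lumen wins 3–2.
  Delta vs Harbor: Harbor wins 4–1.
  Ember vs Lumen: Ember wins 3–2.
  Ember vs Harbor: Harbor wins 3–2.
  Lumen vs Harbor: Harbor wins 4–1.
Copeland scores (wins − losses):
  Delta: 0 − 3 = -3
  Ember: 2 − 1 = 1
  Lumen: 1 − 2 = -1
  Harbor: 3 − 0 = 3
Harbor has the best Copeland score.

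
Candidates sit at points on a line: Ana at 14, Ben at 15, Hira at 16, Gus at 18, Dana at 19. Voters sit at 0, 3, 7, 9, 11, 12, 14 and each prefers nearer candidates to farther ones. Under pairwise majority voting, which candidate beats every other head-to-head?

Ana

With single-peaked preferences on a line, the Condorcet winner is the candidate closest to the median voter.
The median voter (position 9) is closest to Ana at 14.
Check: Ana vs Ben — voters closer to Ana: 7 of 7.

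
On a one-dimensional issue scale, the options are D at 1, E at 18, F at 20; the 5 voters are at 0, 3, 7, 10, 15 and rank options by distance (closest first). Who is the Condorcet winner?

D

With single-peaked preferences on a line, the Condorcet winner is the candidate closest to the median voter.
The median voter (position 7) is closest to D at 1.
Check: D vs F — voters closer to D: 4 of 5.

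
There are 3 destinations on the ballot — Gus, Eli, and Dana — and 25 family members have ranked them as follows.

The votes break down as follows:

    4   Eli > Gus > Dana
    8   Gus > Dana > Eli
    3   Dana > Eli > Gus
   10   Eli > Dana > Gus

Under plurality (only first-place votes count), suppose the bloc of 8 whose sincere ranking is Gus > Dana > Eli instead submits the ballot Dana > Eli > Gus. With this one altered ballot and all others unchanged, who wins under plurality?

First-place totals with the altered ballot: Gus 0, Eli 14, Dana 11.
The winner is unchanged: still Eli.

Eli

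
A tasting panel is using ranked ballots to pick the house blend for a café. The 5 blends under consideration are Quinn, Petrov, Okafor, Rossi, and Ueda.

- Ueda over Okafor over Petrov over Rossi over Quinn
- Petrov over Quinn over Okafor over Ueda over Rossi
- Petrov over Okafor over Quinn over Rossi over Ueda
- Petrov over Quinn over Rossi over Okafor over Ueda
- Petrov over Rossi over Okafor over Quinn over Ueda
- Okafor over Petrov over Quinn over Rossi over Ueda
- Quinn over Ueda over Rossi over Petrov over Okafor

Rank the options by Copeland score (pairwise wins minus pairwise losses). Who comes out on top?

Petrov

Pairwise results:
  Quinn vs Petrov: Petrov wins 6–1.
  Quinn vs Okafor: Okafor wins 4–3.
  Quinn vs Rossi: Quinn wins 5–2.
  Quinn vs Ueda: Quinn wins 6–1.
  Petrov vs Okafor: Petrov wins 5–2.
  Petrov vs Rossi: Petrov wins 6–1.
  Petrov vs Ueda: Petrov wins 5–2.
  Okafor vs Rossi: Okafor wins 4–3.
  Okafor vs Ueda: Okafor wins 5–2.
  Rossi vs Ueda: Rossi wins 4–3.
Copeland scores (wins − losses):
  Quinn: 2 − 2 = 0
  Petrov: 4 − 0 = 4
  Okafor: 3 − 1 = 2
  Rossi: 1 − 3 = -2
  Ueda: 0 − 4 = -4
Petrov has the best Copeland score.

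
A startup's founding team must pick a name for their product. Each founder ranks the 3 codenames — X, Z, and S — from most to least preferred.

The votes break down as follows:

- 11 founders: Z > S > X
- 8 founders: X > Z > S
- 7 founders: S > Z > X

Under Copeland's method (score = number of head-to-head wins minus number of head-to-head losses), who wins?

Pairwise results:
  X vs Z: Z wins 18–8.
  X vs S: S wins 18–8.
  Z vs S: Z wins 19–7.
Copeland scores (wins − losses):
  X: 0 − 2 = -2
  Z: 2 − 0 = 2
  S: 1 − 1 = 0
Z has the best Copeland score.

Z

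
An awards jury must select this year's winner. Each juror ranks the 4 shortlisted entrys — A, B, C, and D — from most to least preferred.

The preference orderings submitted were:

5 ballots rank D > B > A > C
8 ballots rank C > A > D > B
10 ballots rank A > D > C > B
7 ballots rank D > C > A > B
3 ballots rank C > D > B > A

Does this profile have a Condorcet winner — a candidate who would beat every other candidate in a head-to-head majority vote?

No

Head-to-head results (33 voters total):
A vs B: A wins 25–8.
A vs C: C wins 18–15.
A vs D: A wins 18–15.
B vs C: C wins 28–5.
B vs D: D wins 33–0.
C vs D: D wins 22–11.
No candidate beats all others: A beats D beats C beats A, a majority cycle.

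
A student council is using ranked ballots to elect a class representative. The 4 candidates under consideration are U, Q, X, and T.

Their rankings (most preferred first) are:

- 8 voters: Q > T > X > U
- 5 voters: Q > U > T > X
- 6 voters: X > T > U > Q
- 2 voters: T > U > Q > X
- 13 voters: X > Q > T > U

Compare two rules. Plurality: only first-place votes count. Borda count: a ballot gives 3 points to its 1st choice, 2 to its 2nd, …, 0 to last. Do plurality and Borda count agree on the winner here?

No

Plurality first-place counts: U 0, Q 13, X 19, T 2 → X.
Borda totals: U 20, Q 67, X 65, T 52 → Q.
The two rules disagree: plurality picks X, Borda picks Q.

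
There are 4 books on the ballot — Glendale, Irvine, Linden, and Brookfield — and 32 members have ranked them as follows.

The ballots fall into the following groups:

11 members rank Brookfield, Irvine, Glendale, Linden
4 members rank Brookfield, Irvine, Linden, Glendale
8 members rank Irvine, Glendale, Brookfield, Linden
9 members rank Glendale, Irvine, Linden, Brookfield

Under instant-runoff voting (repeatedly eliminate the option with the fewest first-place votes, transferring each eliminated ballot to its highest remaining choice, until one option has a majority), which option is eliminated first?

Round 1: Brookfield 15, Glendale 9, Irvine 8, Linden 0. Linden has the fewest and is eliminated.
Round 2: Brookfield 15, Glendale 9, Irvine 8. Irvine has the fewest and is eliminated.
Round 3: Glendale 17, Brookfield 15. Glendale has a majority.

Linden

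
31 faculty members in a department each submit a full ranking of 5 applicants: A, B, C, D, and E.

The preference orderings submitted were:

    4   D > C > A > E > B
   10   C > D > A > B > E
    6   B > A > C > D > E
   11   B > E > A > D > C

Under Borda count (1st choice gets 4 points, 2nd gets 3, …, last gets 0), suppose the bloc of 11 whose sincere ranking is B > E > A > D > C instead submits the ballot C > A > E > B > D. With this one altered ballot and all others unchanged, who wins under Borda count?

C

Borda totals with the altered ballot: A 79, B 45, C 108, D 52, E 26.
The switch changes the winner from B to C.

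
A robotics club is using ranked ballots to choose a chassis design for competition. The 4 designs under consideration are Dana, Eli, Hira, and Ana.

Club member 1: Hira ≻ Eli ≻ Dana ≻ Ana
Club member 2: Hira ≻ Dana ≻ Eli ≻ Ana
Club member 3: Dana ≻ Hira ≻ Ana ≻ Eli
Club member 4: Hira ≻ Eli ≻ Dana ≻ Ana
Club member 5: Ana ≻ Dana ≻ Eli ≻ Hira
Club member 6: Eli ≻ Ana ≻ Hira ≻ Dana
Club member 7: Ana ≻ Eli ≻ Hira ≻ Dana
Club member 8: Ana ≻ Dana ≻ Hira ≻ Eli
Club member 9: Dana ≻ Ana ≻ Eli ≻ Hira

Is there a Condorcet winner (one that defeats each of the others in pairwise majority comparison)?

Head-to-head results (9 voters total):
Dana vs Eli: Dana wins 5–4.
Dana vs Hira: Hira wins 5–4.
Dana vs Ana: Dana wins 5–4.
Eli vs Hira: Hira wins 5–4.
Eli vs Ana: Ana wins 5–4.
Hira vs Ana: Ana wins 5–4.
No candidate beats all others: Dana beats Ana beats Hira beats Dana, a majority cycle.

No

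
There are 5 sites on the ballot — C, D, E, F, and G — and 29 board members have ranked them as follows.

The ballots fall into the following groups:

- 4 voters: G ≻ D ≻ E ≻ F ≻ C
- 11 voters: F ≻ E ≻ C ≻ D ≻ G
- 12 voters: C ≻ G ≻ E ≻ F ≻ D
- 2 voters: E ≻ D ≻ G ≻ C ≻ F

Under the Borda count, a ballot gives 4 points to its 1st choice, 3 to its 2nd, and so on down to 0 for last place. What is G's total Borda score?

Borda scores:
  C: 4·0 + 11·2 + 12·4 + 2·1 = 72
  D: 4·3 + 11·1 + 12·0 + 2·3 = 29
  E: 4·2 + 11·3 + 12·2 + 2·4 = 73
  F: 4·1 + 11·4 + 12·1 + 2·0 = 60
  G: 4·4 + 11·0 + 12·3 + 2·2 = 56

56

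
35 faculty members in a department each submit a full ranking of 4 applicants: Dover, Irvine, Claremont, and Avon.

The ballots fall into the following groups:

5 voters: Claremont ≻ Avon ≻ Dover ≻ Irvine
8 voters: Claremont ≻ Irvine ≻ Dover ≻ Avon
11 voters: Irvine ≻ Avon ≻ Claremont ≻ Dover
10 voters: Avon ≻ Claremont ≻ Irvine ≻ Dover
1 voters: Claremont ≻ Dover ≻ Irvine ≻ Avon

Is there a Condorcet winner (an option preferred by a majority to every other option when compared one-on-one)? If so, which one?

There is no Condorcet winner

Head-to-head results (35 voters total):
Dover vs Irvine: Irvine wins 29–6.
Dover vs Claremont: Claremont wins 35–0.
Dover vs Avon: Avon wins 26–9.
Irvine vs Claremont: Claremont wins 24–11.
Irvine vs Avon: Irvine wins 20–15.
Claremont vs Avon: Avon wins 21–14.
No candidate beats all others: Irvine beats Avon beats Claremont beats Irvine, a majority cycle.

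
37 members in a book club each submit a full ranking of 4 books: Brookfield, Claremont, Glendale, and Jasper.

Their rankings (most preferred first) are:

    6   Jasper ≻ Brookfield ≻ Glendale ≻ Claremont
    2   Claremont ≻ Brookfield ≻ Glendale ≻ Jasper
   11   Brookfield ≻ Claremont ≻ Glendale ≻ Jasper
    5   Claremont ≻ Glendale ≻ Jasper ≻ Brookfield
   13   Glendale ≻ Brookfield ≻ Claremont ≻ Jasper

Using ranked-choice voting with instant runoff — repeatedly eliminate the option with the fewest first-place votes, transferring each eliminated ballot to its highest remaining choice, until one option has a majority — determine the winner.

Brookfield

Round 1: Glendale 13, Brookfield 11, Claremont 7, Jasper 6. Jasper has the fewest and is eliminated.
Round 2: Brookfield 17, Glendale 13, Claremont 7. Claremont has the fewest and is eliminated.
Round 3: Brookfield 19, Glendale 18. Brookfield has a majority.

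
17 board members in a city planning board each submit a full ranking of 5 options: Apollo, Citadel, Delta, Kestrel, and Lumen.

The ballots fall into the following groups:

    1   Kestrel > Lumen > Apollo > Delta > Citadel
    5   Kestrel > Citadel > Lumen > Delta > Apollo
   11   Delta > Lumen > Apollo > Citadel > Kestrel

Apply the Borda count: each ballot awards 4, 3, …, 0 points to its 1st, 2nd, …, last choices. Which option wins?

Borda scores:
  Apollo: 2 + 5·0 + 11·2 = 24
  Citadel: 0 + 5·3 + 11·1 = 26
  Delta: 1 + 5·1 + 11·4 = 50
  Kestrel: 4 + 5·4 + 11·0 = 24
  Lumen: 3 + 5·2 + 11·3 = 46
Delta has the highest total.

Delta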